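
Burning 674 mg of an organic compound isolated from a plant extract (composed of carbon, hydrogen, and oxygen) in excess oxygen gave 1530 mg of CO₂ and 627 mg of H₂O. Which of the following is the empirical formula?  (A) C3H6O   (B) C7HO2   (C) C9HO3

(A) C3H6O

mol C = 1.53 g CO₂ ÷ 44.009 g/mol = 0.03477 mol
mol H = 2 × 0.627 g H₂O ÷ 18.015 g/mol = 0.06961 mol
mass O = 0.674 − (0.4176 + 0.07017) = 0.1863 g → mol O = 0.1863 ÷ 15.999 = 0.01164 mol
Divide by the smallest (0.01164 mol): C 2.986, H 5.979, O 1.000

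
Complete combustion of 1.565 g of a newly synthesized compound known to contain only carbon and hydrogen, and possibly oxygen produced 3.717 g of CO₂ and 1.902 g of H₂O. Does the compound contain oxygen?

yes

mol C = 3.717 g CO₂ ÷ 44.009 g/mol = 0.084460 mol
mol H = 2 × 1.902 g H₂O ÷ 18.015 g/mol = 0.21116 mol
C and H account for only 1.2273 g of the 1.565 g sample; the remaining 0.33770 g must be oxygen.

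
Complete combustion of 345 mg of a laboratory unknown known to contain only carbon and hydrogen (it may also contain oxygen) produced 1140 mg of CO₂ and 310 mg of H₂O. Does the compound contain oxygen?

mol C = 1.14 g CO₂ ÷ 44.009 g/mol = 0.02590 mol
mol H = 2 × 0.310 g H₂O ÷ 18.015 g/mol = 0.03442 mol
C and H together account for 0.3458 g — essentially the entire 0.345 g sample — so the compound contains no oxygen.

no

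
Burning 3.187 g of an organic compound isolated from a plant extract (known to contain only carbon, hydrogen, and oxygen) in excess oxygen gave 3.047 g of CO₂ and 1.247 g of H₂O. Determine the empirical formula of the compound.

mol C = 3.047 g CO₂ ÷ 44.009 g/mol = 0.069236 mol
mol H = 2 × 1.247 g H₂O ÷ 18.015 g/mol = 0.13844 mol
mass O = 3.187 − (0.83159 + 0.13955) = 2.2159 g → mol O = 2.2159 ÷ 15.999 = 0.13850 mol
Divide by the smallest (0.069236 mol): C 1.000, H 2.000, O 2.000

CH2O2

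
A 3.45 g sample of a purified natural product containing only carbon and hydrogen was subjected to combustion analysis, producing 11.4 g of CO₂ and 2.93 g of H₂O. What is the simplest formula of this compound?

C4H5

mol C = 11.4 g CO₂ ÷ 44.009 g/mol = 0.2590 mol
mol H = 2 × 2.93 g H₂O ÷ 18.015 g/mol = 0.3253 mol
Divide by the smallest (0.2590 mol): C 1.000, H 1.256
Multiplying each by 4 gives whole numbers: C 4.00, H 5.02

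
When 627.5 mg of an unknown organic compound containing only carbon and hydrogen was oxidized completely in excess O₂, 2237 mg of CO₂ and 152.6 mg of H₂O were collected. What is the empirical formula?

C3H

mol C = 2.237 g CO₂ ÷ 44.009 g/mol = 0.050831 mol
mol H = 2 × 0.1526 g H₂O ÷ 18.015 g/mol = 0.016941 mol
Divide by the smallest (0.016941 mol): C 3.000, H 1.000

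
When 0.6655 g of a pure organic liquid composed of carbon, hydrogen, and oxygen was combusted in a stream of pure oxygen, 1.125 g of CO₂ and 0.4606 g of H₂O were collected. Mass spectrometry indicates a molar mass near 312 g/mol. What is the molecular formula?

C12H24O9

mol C = 1.125 g CO₂ ÷ 44.009 g/mol = 0.025563 mol
mol H = 2 × 0.4606 g H₂O ÷ 18.015 g/mol = 0.051135 mol
mass O = 0.6655 − (0.30704 + 0.051544) = 0.30692 g → mol O = 0.30692 ÷ 15.999 = 0.019184 mol
Divide by the smallest (0.019184 mol): C 1.333, H 2.666, O 1.000
Multiplying each by 3 gives whole numbers: C 4.00, H 8.00, O 3.00
Empirical formula: C4H8O3
Empirical-formula mass = 104.10 g/mol; 312 ÷ 104.10 ≈ 3, so the molecular formula is C12H24O9.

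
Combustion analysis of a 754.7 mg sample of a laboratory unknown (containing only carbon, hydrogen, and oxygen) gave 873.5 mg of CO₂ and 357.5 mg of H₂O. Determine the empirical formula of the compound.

mol C = 0.8735 g CO₂ ÷ 44.009 g/mol = 0.019848 mol
mol H = 2 × 0.3575 g H₂O ÷ 18.015 g/mol = 0.039689 mol
mass O = 0.7547 − (0.23840 + 0.040007) = 0.47630 g → mol O = 0.47630 ÷ 15.999 = 0.029770 mol
Divide by the smallest (0.019848 mol): C 1.000, H 2.000, O 1.500
Multiplying each by 2 gives whole numbers: C 2.00, H 4.00, O 3.00

C2H4O3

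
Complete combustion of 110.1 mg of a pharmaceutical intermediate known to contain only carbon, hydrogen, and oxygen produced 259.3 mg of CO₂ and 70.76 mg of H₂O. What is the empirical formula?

C3H4O

mol C = 0.2593 g CO₂ ÷ 44.009 g/mol = 0.0058920 mol
mol H = 2 × 0.07076 g H₂O ÷ 18.015 g/mol = 0.0078557 mol
mass O = 0.1101 − (0.070769 + 0.0079185) = 0.031413 g → mol O = 0.031413 ÷ 15.999 = 0.0019634 mol
Divide by the smallest (0.0019634 mol): C 3.001, H 4.001, O 1.000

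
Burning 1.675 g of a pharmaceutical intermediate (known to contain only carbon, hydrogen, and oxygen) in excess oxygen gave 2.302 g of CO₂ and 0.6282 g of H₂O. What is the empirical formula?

mol C = 2.302 g CO₂ ÷ 44.009 g/mol = 0.052307 mol
mol H = 2 × 0.6282 g H₂O ÷ 18.015 g/mol = 0.069742 mol
mass O = 1.675 − (0.62827 + 0.070300) = 0.97644 g → mol O = 0.97644 ÷ 15.999 = 0.061031 mol
Divide by the smallest (0.052307 mol): C 1.000, H 1.333, O 1.167
Multiplying each by 6 gives whole numbers: C 6.00, H 8.00, O 7.00

C6H8O7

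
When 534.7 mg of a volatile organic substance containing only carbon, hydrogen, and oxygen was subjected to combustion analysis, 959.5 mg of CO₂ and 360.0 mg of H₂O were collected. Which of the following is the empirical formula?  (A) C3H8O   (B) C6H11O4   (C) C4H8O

mol C = 0.9595 g CO₂ ÷ 44.009 g/mol = 0.021802 mol
mol H = 2 × 0.3600 g H₂O ÷ 18.015 g/mol = 0.039967 mol
mass O = 0.5347 − (0.26187 + 0.040286) = 0.23255 g → mol O = 0.23255 ÷ 15.999 = 0.014535 mol
Divide by the smallest (0.014535 mol): C 1.500, H 2.750, O 1.000
Multiplying each by 4 gives whole numbers: C 6.00, H 11.00, O 4.00

(B) C6H11O4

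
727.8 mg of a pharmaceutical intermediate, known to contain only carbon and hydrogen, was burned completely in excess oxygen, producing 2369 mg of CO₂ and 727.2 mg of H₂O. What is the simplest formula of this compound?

C2H3

mol C = 2.369 g CO₂ ÷ 44.009 g/mol = 0.053830 mol
mol H = 2 × 0.7272 g H₂O ÷ 18.015 g/mol = 0.080733 mol
Divide by the smallest (0.053830 mol): C 1.000, H 1.500
Multiplying each by 2 gives whole numbers: C 2.00, H 3.00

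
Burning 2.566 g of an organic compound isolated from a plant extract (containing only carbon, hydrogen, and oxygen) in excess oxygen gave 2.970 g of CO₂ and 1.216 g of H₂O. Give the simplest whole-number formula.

mol C = 2.970 g CO₂ ÷ 44.009 g/mol = 0.067486 mol
mol H = 2 × 1.216 g H₂O ÷ 18.015 g/mol = 0.13500 mol
mass O = 2.566 − (0.81058 + 0.13608) = 1.6193 g → mol O = 1.6193 ÷ 15.999 = 0.10122 mol
Divide by the smallest (0.067486 mol): C 1.000, H 2.000, O 1.500
Multiplying each by 2 gives whole numbers: C 2.00, H 4.00, O 3.00

C2H4O3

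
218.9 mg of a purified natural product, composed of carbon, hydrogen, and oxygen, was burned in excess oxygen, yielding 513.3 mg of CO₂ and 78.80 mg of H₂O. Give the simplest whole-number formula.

C8H6O3

mol C = 0.5133 g CO₂ ÷ 44.009 g/mol = 0.011664 mol
mol H = 2 × 0.07880 g H₂O ÷ 18.015 g/mol = 0.0087483 mol
mass O = 0.2189 − (0.14009 + 0.0088183) = 0.069991 g → mol O = 0.069991 ÷ 15.999 = 0.0043747 mol
Divide by the smallest (0.0043747 mol): C 2.666, H 2.000, O 1.000
Multiplying each by 3 gives whole numbers: C 8.00, H 6.00, O 3.00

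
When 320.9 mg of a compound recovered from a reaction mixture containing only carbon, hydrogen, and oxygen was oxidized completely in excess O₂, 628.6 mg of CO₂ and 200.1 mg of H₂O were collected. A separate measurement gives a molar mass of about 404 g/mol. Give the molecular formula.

mol C = 0.6286 g CO₂ ÷ 44.009 g/mol = 0.014283 mol
mol H = 2 × 0.2001 g H₂O ÷ 18.015 g/mol = 0.022215 mol
mass O = 0.3209 − (0.17156 + 0.022393) = 0.12695 g → mol O = 0.12695 ÷ 15.999 = 0.0079348 mol
Divide by the smallest (0.0079348 mol): C 1.800, H 2.800, O 1.000
Multiplying each by 5 gives whole numbers: C 9.00, H 14.00, O 5.00
Empirical formula: C9H14O5
Empirical-formula mass = 202.21 g/mol; 404 ÷ 202.21 ≈ 2, so the molecular formula is C18H28O10.

C18H28O10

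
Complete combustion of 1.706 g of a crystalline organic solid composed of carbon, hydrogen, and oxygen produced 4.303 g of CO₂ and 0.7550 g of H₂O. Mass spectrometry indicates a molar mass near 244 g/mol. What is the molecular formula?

mol C = 4.303 g CO₂ ÷ 44.009 g/mol = 0.097775 mol
mol H = 2 × 0.7550 g H₂O ÷ 18.015 g/mol = 0.083819 mol
mass O = 1.706 − (1.1744 + 0.084490) = 0.44713 g → mol O = 0.44713 ÷ 15.999 = 0.027947 mol
Divide by the smallest (0.027947 mol): C 3.499, H 2.999, O 1.000
Multiplying each by 2 gives whole numbers: C 7.00, H 6.00, O 2.00
Empirical formula: C7H6O2
Empirical-formula mass = 122.12 g/mol; 244 ÷ 122.12 ≈ 2, so the molecular formula is C14H12O4.

C14H12O4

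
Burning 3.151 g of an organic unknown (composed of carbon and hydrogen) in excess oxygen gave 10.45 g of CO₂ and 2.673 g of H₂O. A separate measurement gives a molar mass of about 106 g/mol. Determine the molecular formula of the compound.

C8H10

mol C = 10.45 g CO₂ ÷ 44.009 g/mol = 0.23745 mol
mol H = 2 × 2.673 g H₂O ÷ 18.015 g/mol = 0.29675 mol
Divide by the smallest (0.23745 mol): C 1.000, H 1.250
Multiplying each by 4 gives whole numbers: C 4.00, H 5.00
Empirical formula: C4H5
Empirical-formula mass = 53.08 g/mol; 106 ÷ 53.08 ≈ 2, so the molecular formula is C8H10.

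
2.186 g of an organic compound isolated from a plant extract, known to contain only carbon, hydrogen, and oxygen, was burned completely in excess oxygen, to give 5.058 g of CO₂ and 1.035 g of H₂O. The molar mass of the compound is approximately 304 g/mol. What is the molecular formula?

C16H16O6

mol C = 5.058 g CO₂ ÷ 44.009 g/mol = 0.11493 mol
mol H = 2 × 1.035 g H₂O ÷ 18.015 g/mol = 0.11490 mol
mass O = 2.186 − (1.3804 + 0.11582) = 0.68974 g → mol O = 0.68974 ÷ 15.999 = 0.043111 mol
Divide by the smallest (0.043111 mol): C 2.666, H 2.665, O 1.000
Multiplying each by 3 gives whole numbers: C 8.00, H 8.00, O 3.00
Empirical formula: C8H8O3
Empirical-formula mass = 152.15 g/mol; 304 ÷ 152.15 ≈ 2, so the molecular formula is C16H16O6.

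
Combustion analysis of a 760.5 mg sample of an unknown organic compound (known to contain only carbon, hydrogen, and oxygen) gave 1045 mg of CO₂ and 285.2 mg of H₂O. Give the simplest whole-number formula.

mol C = 1.045 g CO₂ ÷ 44.009 g/mol = 0.023745 mol
mol H = 2 × 0.2852 g H₂O ÷ 18.015 g/mol = 0.031663 mol
mass O = 0.7605 − (0.28520 + 0.031916) = 0.44338 g → mol O = 0.44338 ÷ 15.999 = 0.027713 mol
Divide by the smallest (0.023745 mol): C 1.000, H 1.333, O 1.167
Multiplying each by 6 gives whole numbers: C 6.00, H 8.00, O 7.00

C6H8O7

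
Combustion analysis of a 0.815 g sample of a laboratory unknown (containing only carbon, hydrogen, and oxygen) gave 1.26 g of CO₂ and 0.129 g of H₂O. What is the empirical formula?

C2HO2

mol C = 1.26 g CO₂ ÷ 44.009 g/mol = 0.02863 mol
mol H = 2 × 0.129 g H₂O ÷ 18.015 g/mol = 0.01432 mol
mass O = 0.815 − (0.3439 + 0.01444) = 0.4567 g → mol O = 0.4567 ÷ 15.999 = 0.02854 mol
Divide by the smallest (0.01432 mol): C 1.999, H 1.000, O 1.993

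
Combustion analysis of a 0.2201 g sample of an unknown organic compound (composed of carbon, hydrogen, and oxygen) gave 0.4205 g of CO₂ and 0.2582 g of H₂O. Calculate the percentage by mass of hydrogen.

mol C = 0.4205 g CO₂ ÷ 44.009 g/mol = 0.0095549 mol
mol H = 2 × 0.2582 g H₂O ÷ 18.015 g/mol = 0.028665 mol
mass O = 0.2201 − (0.11476 + 0.028894) = 0.076442 g → mol O = 0.076442 ÷ 15.999 = 0.0047779 mol
mass % H = 0.028894 g ÷ 0.2201 g × 100%

13.13%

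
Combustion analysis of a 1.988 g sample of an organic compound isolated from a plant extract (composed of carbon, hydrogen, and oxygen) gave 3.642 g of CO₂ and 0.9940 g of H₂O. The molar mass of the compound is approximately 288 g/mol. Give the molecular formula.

mol C = 3.642 g CO₂ ÷ 44.009 g/mol = 0.082756 mol
mol H = 2 × 0.9940 g H₂O ÷ 18.015 g/mol = 0.11035 mol
mass O = 1.988 − (0.99398 + 0.11124) = 0.88278 g → mol O = 0.88278 ÷ 15.999 = 0.055177 mol
Divide by the smallest (0.055177 mol): C 1.500, H 2.000, O 1.000
Multiplying each by 2 gives whole numbers: C 3.00, H 4.00, O 2.00
Empirical formula: C3H4O2
Empirical-formula mass = 72.06 g/mol; 288 ÷ 72.06 ≈ 4, so the molecular formula is C12H16O8.

C12H16O8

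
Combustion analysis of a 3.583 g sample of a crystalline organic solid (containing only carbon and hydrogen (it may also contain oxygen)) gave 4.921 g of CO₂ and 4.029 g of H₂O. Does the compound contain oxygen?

yes

mol C = 4.921 g CO₂ ÷ 44.009 g/mol = 0.11182 mol
mol H = 2 × 4.029 g H₂O ÷ 18.015 g/mol = 0.44729 mol
C and H account for only 1.7939 g of the 3.583 g sample; the remaining 1.7891 g must be oxygen.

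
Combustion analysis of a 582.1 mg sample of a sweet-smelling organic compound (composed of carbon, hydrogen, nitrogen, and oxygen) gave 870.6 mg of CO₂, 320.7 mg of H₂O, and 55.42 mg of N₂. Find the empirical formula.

mol C = 0.8706 g CO₂ ÷ 44.009 g/mol = 0.019782 mol
mol H = 2 × 0.3207 g H₂O ÷ 18.015 g/mol = 0.035604 mol
mol N = 2 × 0.05542 g N₂ ÷ 28.014 g/mol = 0.0039566 mol
mass O = 0.5821 − (0.23761 + 0.035888 + 0.055420) = 0.25319 g → mol O = 0.25319 ÷ 15.999 = 0.015825 mol
Divide by the smallest (0.0039566 mol): C 5.000, H 8.999, N 1.000, O 4.000

C5H9NO4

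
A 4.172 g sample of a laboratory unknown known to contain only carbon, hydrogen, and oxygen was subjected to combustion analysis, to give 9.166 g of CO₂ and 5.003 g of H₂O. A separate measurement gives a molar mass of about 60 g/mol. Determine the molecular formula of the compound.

C3H8O

mol C = 9.166 g CO₂ ÷ 44.009 g/mol = 0.20828 mol
mol H = 2 × 5.003 g H₂O ÷ 18.015 g/mol = 0.55543 mol
mass O = 4.172 − (2.5016 + 0.55987) = 1.1105 g → mol O = 1.1105 ÷ 15.999 = 0.069413 mol
Divide by the smallest (0.069413 mol): C 3.001, H 8.002, O 1.000
Empirical formula: C3H8O
Empirical-formula mass = 60.10 g/mol; 60 ÷ 60.10 ≈ 1, so the molecular formula is C3H8O.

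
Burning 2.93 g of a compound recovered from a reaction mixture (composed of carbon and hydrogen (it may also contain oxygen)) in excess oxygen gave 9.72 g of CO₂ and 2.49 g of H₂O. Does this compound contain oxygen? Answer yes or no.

no

mol C = 9.72 g CO₂ ÷ 44.009 g/mol = 0.2209 mol
mol H = 2 × 2.49 g H₂O ÷ 18.015 g/mol = 0.2764 mol
C and H together account for 2.931 g — essentially the entire 2.93 g sample — so the compound contains no oxygen.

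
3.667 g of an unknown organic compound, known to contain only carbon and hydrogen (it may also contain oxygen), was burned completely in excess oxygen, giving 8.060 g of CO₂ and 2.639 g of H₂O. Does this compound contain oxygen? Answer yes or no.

yes

mol C = 8.060 g CO₂ ÷ 44.009 g/mol = 0.18314 mol
mol H = 2 × 2.639 g H₂O ÷ 18.015 g/mol = 0.29298 mol
C and H account for only 2.4951 g of the 3.667 g sample; the remaining 1.1719 g must be oxygen.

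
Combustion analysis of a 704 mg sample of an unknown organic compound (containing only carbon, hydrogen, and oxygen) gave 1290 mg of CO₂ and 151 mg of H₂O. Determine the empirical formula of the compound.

mol C = 1.29 g CO₂ ÷ 44.009 g/mol = 0.02931 mol
mol H = 2 × 0.151 g H₂O ÷ 18.015 g/mol = 0.01676 mol
mass O = 0.704 − (0.3521 + 0.01690) = 0.3350 g → mol O = 0.3350 ÷ 15.999 = 0.02094 mol
Divide by the smallest (0.01676 mol): C 1.749, H 1.000, O 1.249
Multiplying each by 4 gives whole numbers: C 6.99, H 4.00, O 5.00

C7H4O5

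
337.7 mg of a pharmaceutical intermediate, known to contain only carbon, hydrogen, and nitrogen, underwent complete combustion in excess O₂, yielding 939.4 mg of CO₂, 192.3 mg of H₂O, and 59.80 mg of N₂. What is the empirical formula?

C5H5N

mol C = 0.9394 g CO₂ ÷ 44.009 g/mol = 0.021346 mol
mol H = 2 × 0.1923 g H₂O ÷ 18.015 g/mol = 0.021349 mol
mol N = 2 × 0.05980 g N₂ ÷ 28.014 g/mol = 0.0042693 mol
Divide by the smallest (0.0042693 mol): C 5.000, H 5.001, N 1.000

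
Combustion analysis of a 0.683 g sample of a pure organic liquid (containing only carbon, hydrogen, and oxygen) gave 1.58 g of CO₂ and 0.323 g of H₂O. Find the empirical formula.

mol C = 1.58 g CO₂ ÷ 44.009 g/mol = 0.03590 mol
mol H = 2 × 0.323 g H₂O ÷ 18.015 g/mol = 0.03586 mol
mass O = 0.683 − (0.4312 + 0.03615) = 0.2156 g → mol O = 0.2156 ÷ 15.999 = 0.01348 mol
Divide by the smallest (0.01348 mol): C 2.664, H 2.661, O 1.000
Multiplying each by 3 gives whole numbers: C 7.99, H 7.98, O 3.00

C8H8O3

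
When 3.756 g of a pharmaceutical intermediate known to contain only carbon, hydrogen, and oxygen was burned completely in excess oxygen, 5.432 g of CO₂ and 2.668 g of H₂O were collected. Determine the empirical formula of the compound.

C5H12O5

mol C = 5.432 g CO₂ ÷ 44.009 g/mol = 0.12343 mol
mol H = 2 × 2.668 g H₂O ÷ 18.015 g/mol = 0.29620 mol
mass O = 3.756 − (1.4825 + 0.29857) = 1.9749 g → mol O = 1.9749 ÷ 15.999 = 0.12344 mol
Divide by the smallest (0.12343 mol): C 1.000, H 2.400, O 1.000
Multiplying each by 5 gives whole numbers: C 5.00, H 12.00, O 5.00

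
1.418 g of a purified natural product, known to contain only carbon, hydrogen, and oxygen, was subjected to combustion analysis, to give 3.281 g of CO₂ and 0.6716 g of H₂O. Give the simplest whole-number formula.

mol C = 3.281 g CO₂ ÷ 44.009 g/mol = 0.074553 mol
mol H = 2 × 0.6716 g H₂O ÷ 18.015 g/mol = 0.074560 mol
mass O = 1.418 − (0.89546 + 0.075157) = 0.44739 g → mol O = 0.44739 ÷ 15.999 = 0.027964 mol
Divide by the smallest (0.027964 mol): C 2.666, H 2.666, O 1.000
Multiplying each by 3 gives whole numbers: C 8.00, H 8.00, O 3.00

C8H8O3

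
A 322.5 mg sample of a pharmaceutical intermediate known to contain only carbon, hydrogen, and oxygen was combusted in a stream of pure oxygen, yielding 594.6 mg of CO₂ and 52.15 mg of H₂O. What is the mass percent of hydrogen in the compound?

1.81%

mol C = 0.5946 g CO₂ ÷ 44.009 g/mol = 0.013511 mol
mol H = 2 × 0.05215 g H₂O ÷ 18.015 g/mol = 0.0057896 mol
mass O = 0.3225 − (0.16228 + 0.0058359) = 0.15438 g → mol O = 0.15438 ÷ 15.999 = 0.0096497 mol
mass % H = 0.0058359 g ÷ 0.3225 g × 100%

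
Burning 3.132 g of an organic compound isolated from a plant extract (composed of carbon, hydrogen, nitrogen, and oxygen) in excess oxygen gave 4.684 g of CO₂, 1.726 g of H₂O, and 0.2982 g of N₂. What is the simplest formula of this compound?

mol C = 4.684 g CO₂ ÷ 44.009 g/mol = 0.10643 mol
mol H = 2 × 1.726 g H₂O ÷ 18.015 g/mol = 0.19162 mol
mol N = 2 × 0.2982 g N₂ ÷ 28.014 g/mol = 0.021289 mol
mass O = 3.132 − (1.2784 + 0.19315 + 0.29820) = 1.3623 g → mol O = 1.3623 ÷ 15.999 = 0.085148 mol
Divide by the smallest (0.021289 mol): C 4.999, H 9.001, N 1.000, O 4.000

C5H9NO4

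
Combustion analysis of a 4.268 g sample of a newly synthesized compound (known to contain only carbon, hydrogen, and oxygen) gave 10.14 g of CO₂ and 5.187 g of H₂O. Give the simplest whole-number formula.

mol C = 10.14 g CO₂ ÷ 44.009 g/mol = 0.23041 mol
mol H = 2 × 5.187 g H₂O ÷ 18.015 g/mol = 0.57585 mol
mass O = 4.268 − (2.7674 + 0.58046) = 0.92012 g → mol O = 0.92012 ÷ 15.999 = 0.057511 mol
Divide by the smallest (0.057511 mol): C 4.006, H 10.013, O 1.000

C4H10O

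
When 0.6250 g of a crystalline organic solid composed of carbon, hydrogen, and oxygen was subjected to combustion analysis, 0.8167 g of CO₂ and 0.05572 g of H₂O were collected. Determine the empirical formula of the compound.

mol C = 0.8167 g CO₂ ÷ 44.009 g/mol = 0.018558 mol
mol H = 2 × 0.05572 g H₂O ÷ 18.015 g/mol = 0.0061860 mol
mass O = 0.6250 − (0.22289 + 0.0062354) = 0.39587 g → mol O = 0.39587 ÷ 15.999 = 0.024743 mol
Divide by the smallest (0.0061860 mol): C 3.000, H 1.000, O 4.000

C3HO4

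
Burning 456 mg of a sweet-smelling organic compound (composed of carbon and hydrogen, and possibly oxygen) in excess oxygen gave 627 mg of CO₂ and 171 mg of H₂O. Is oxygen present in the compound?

yes

mol C = 0.627 g CO₂ ÷ 44.009 g/mol = 0.01425 mol
mol H = 2 × 0.171 g H₂O ÷ 18.015 g/mol = 0.01898 mol
C and H account for only 0.1903 g of the 0.456 g sample; the remaining 0.2657 g must be oxygen.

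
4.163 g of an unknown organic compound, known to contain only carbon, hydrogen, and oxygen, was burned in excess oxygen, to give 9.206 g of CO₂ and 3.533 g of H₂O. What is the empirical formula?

mol C = 9.206 g CO₂ ÷ 44.009 g/mol = 0.20918 mol
mol H = 2 × 3.533 g H₂O ÷ 18.015 g/mol = 0.39223 mol
mass O = 4.163 − (2.5125 + 0.39537) = 1.2551 g → mol O = 1.2551 ÷ 15.999 = 0.078450 mol
Divide by the smallest (0.078450 mol): C 2.666, H 5.000, O 1.000
Multiplying each by 3 gives whole numbers: C 8.00, H 15.00, O 3.00

C8H15O3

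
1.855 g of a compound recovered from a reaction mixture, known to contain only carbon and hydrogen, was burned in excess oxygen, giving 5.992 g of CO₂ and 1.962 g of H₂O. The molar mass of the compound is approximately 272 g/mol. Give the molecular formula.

mol C = 5.992 g CO₂ ÷ 44.009 g/mol = 0.13615 mol
mol H = 2 × 1.962 g H₂O ÷ 18.015 g/mol = 0.21782 mol
Divide by the smallest (0.13615 mol): C 1.000, H 1.600
Multiplying each by 5 gives whole numbers: C 5.00, H 8.00
Empirical formula: C5H8
Empirical-formula mass = 68.12 g/mol; 272 ÷ 68.12 ≈ 4, so the molecular formula is C20H32.

C20H32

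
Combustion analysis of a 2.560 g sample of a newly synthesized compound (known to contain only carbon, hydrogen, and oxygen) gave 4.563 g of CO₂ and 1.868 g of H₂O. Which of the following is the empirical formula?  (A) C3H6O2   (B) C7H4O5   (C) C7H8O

(A) C3H6O2

mol C = 4.563 g CO₂ ÷ 44.009 g/mol = 0.10368 mol
mol H = 2 × 1.868 g H₂O ÷ 18.015 g/mol = 0.20738 mol
mass O = 2.560 − (1.2453 + 0.20904) = 1.1056 g → mol O = 1.1056 ÷ 15.999 = 0.069105 mol
Divide by the smallest (0.069105 mol): C 1.500, H 3.001, O 1.000
Multiplying each by 2 gives whole numbers: C 3.00, H 6.00, O 2.00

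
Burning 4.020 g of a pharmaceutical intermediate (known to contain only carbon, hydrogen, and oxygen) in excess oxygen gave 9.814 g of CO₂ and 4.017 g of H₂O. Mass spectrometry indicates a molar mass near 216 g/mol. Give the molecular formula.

mol C = 9.814 g CO₂ ÷ 44.009 g/mol = 0.22300 mol
mol H = 2 × 4.017 g H₂O ÷ 18.015 g/mol = 0.44596 mol
mass O = 4.020 − (2.6785 + 0.44953) = 0.89202 g → mol O = 0.89202 ÷ 15.999 = 0.055755 mol
Divide by the smallest (0.055755 mol): C 4.000, H 7.999, O 1.000
Empirical formula: C4H8O
Empirical-formula mass = 72.11 g/mol; 216 ÷ 72.11 ≈ 3, so the molecular formula is C12H24O3.

C12H24O3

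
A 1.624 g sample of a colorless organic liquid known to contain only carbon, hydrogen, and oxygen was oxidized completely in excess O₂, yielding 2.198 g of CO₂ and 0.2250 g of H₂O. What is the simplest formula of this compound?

C4H2O5

mol C = 2.198 g CO₂ ÷ 44.009 g/mol = 0.049944 mol
mol H = 2 × 0.2250 g H₂O ÷ 18.015 g/mol = 0.024979 mol
mass O = 1.624 − (0.59988 + 0.025179) = 0.99894 g → mol O = 0.99894 ÷ 15.999 = 0.062438 mol
Divide by the smallest (0.024979 mol): C 1.999, H 1.000, O 2.500
Multiplying each by 2 gives whole numbers: C 4.00, H 2.00, O 5.00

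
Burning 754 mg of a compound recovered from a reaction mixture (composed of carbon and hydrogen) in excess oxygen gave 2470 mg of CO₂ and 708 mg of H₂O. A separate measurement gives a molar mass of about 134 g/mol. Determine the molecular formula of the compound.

mol C = 2.47 g CO₂ ÷ 44.009 g/mol = 0.05612 mol
mol H = 2 × 0.708 g H₂O ÷ 18.015 g/mol = 0.07860 mol
Divide by the smallest (0.05612 mol): C 1.000, H 1.400
Multiplying each by 5 gives whole numbers: C 5.00, H 7.00
Empirical formula: C5H7
Empirical-formula mass = 67.11 g/mol; 134 ÷ 67.11 ≈ 2, so the molecular formula is C10H14.

C10H14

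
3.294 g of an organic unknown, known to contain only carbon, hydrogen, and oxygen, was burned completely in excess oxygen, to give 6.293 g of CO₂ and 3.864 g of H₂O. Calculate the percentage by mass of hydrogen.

13.13%

mol C = 6.293 g CO₂ ÷ 44.009 g/mol = 0.14299 mol
mol H = 2 × 3.864 g H₂O ÷ 18.015 g/mol = 0.42898 mol
mass O = 3.294 − (1.7175 + 0.43241) = 1.1441 g → mol O = 1.1441 ÷ 15.999 = 0.071511 mol
mass % H = 0.43241 g ÷ 3.294 g × 100%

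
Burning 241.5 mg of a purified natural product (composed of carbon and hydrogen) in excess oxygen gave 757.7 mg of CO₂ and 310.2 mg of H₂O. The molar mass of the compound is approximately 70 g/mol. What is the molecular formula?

mol C = 0.7577 g CO₂ ÷ 44.009 g/mol = 0.017217 mol
mol H = 2 × 0.3102 g H₂O ÷ 18.015 g/mol = 0.034438 mol
Divide by the smallest (0.017217 mol): C 1.000, H 2.000
Empirical formula: CH2
Empirical-formula mass = 14.03 g/mol; 70 ÷ 14.03 ≈ 5, so the molecular formula is C5H10.

C5H10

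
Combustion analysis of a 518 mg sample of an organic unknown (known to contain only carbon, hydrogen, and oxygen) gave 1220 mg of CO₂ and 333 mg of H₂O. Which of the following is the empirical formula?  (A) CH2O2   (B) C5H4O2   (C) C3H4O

mol C = 1.22 g CO₂ ÷ 44.009 g/mol = 0.02772 mol
mol H = 2 × 0.333 g H₂O ÷ 18.015 g/mol = 0.03697 mol
mass O = 0.518 − (0.3330 + 0.03726) = 0.1478 g → mol O = 0.1478 ÷ 15.999 = 0.009236 mol
Divide by the smallest (0.009236 mol): C 3.001, H 4.003, O 1.000

(C) C3H4O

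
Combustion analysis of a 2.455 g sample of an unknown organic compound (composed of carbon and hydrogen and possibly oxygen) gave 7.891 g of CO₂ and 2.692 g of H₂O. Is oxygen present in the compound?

mol C = 7.891 g CO₂ ÷ 44.009 g/mol = 0.17930 mol
mol H = 2 × 2.692 g H₂O ÷ 18.015 g/mol = 0.29886 mol
C and H together account for 2.4549 g — essentially the entire 2.455 g sample — so the compound contains no oxygen.

no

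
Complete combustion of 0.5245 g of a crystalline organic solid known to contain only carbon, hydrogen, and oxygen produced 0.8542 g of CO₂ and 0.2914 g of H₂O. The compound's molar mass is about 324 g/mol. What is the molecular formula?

C12H20O10

mol C = 0.8542 g CO₂ ÷ 44.009 g/mol = 0.019410 mol
mol H = 2 × 0.2914 g H₂O ÷ 18.015 g/mol = 0.032351 mol
mass O = 0.5245 − (0.23313 + 0.032610) = 0.25876 g → mol O = 0.25876 ÷ 15.999 = 0.016174 mol
Divide by the smallest (0.016174 mol): C 1.200, H 2.000, O 1.000
Multiplying each by 5 gives whole numbers: C 6.00, H 10.00, O 5.00
Empirical formula: C6H10O5
Empirical-formula mass = 162.14 g/mol; 324 ÷ 162.14 ≈ 2, so the molecular formula is C12H20O10.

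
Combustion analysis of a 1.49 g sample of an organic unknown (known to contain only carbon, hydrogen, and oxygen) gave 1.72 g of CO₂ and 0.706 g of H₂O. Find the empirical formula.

C2H4O3

mol C = 1.72 g CO₂ ÷ 44.009 g/mol = 0.03908 mol
mol H = 2 × 0.706 g H₂O ÷ 18.015 g/mol = 0.07838 mol
mass O = 1.49 − (0.4694 + 0.07901) = 0.9416 g → mol O = 0.9416 ÷ 15.999 = 0.05885 mol
Divide by the smallest (0.03908 mol): C 1.000, H 2.005, O 1.506
Multiplying each by 2 gives whole numbers: C 2.00, H 4.01, O 3.01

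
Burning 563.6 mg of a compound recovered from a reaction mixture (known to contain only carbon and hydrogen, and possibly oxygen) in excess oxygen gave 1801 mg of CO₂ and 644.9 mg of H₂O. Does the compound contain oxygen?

mol C = 1.801 g CO₂ ÷ 44.009 g/mol = 0.040923 mol
mol H = 2 × 0.6449 g H₂O ÷ 18.015 g/mol = 0.071596 mol
C and H together account for 0.56370 g — essentially the entire 0.5636 g sample — so the compound contains no oxygen.

no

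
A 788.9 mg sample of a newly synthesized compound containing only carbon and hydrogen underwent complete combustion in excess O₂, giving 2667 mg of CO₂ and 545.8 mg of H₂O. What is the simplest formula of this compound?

mol C = 2.667 g CO₂ ÷ 44.009 g/mol = 0.060601 mol
mol H = 2 × 0.5458 g H₂O ÷ 18.015 g/mol = 0.060594 mol
Divide by the smallest (0.060594 mol): C 1.000, H 1.000

CH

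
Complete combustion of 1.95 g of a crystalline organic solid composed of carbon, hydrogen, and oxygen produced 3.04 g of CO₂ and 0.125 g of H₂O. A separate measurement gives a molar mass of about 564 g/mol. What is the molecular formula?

mol C = 3.04 g CO₂ ÷ 44.009 g/mol = 0.06908 mol
mol H = 2 × 0.125 g H₂O ÷ 18.015 g/mol = 0.01388 mol
mass O = 1.95 − (0.8297 + 0.01399) = 1.106 g → mol O = 1.106 ÷ 15.999 = 0.06915 mol
Divide by the smallest (0.01388 mol): C 4.978, H 1.000, O 4.983
Empirical formula: C5HO5
Empirical-formula mass = 141.06 g/mol; 564 ÷ 141.06 ≈ 4, so the molecular formula is C20H4O20.

C20H4O20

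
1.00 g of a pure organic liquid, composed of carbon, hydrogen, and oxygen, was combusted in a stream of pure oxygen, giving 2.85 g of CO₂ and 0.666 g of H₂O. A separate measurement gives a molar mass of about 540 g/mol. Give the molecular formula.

C35H40O5

mol C = 2.85 g CO₂ ÷ 44.009 g/mol = 0.06476 mol
mol H = 2 × 0.666 g H₂O ÷ 18.015 g/mol = 0.07394 mol
mass O = 1.00 − (0.7778 + 0.07453) = 0.1476 g → mol O = 0.1476 ÷ 15.999 = 0.009228 mol
Divide by the smallest (0.009228 mol): C 7.017, H 8.012, O 1.000
Empirical formula: C7H8O
Empirical-formula mass = 108.14 g/mol; 540 ÷ 108.14 ≈ 5, so the molecular formula is C35H40O5.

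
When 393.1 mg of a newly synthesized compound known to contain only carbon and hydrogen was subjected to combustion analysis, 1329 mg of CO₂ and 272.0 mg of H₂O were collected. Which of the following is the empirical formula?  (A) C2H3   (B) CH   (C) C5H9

(B) CH

mol C = 1.329 g CO₂ ÷ 44.009 g/mol = 0.030198 mol
mol H = 2 × 0.2720 g H₂O ÷ 18.015 g/mol = 0.030197 mol
Divide by the smallest (0.030197 mol): C 1.000, H 1.000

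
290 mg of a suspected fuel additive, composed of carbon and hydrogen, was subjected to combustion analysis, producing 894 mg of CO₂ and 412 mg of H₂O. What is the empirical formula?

mol C = 0.894 g CO₂ ÷ 44.009 g/mol = 0.02031 mol
mol H = 2 × 0.412 g H₂O ÷ 18.015 g/mol = 0.04574 mol
Divide by the smallest (0.02031 mol): C 1.000, H 2.252
Multiplying each by 4 gives whole numbers: C 4.00, H 9.01

C4H9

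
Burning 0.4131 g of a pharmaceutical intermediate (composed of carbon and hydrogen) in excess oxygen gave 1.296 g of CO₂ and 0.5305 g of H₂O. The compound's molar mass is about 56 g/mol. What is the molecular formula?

mol C = 1.296 g CO₂ ÷ 44.009 g/mol = 0.029449 mol
mol H = 2 × 0.5305 g H₂O ÷ 18.015 g/mol = 0.058895 mol
Divide by the smallest (0.029449 mol): C 1.000, H 2.000
Empirical formula: CH2
Empirical-formula mass = 14.03 g/mol; 56 ÷ 14.03 ≈ 4, so the molecular formula is C4H8.

C4H8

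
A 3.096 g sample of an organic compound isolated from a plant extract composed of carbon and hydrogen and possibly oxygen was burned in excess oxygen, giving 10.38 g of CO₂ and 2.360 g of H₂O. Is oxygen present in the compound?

mol C = 10.38 g CO₂ ÷ 44.009 g/mol = 0.23586 mol
mol H = 2 × 2.360 g H₂O ÷ 18.015 g/mol = 0.26200 mol
C and H together account for 3.0970 g — essentially the entire 3.096 g sample — so the compound contains no oxygen.

no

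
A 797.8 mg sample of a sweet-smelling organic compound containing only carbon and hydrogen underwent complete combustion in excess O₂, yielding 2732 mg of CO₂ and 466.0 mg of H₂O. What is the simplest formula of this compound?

mol C = 2.732 g CO₂ ÷ 44.009 g/mol = 0.062078 mol
mol H = 2 × 0.4660 g H₂O ÷ 18.015 g/mol = 0.051735 mol
Divide by the smallest (0.051735 mol): C 1.200, H 1.000
Multiplying each by 5 gives whole numbers: C 6.00, H 5.00

C6H5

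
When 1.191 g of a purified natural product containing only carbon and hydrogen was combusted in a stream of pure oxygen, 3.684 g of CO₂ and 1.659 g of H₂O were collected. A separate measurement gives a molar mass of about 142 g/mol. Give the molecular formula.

C10H22

mol C = 3.684 g CO₂ ÷ 44.009 g/mol = 0.083710 mol
mol H = 2 × 1.659 g H₂O ÷ 18.015 g/mol = 0.18418 mol
Divide by the smallest (0.083710 mol): C 1.000, H 2.200
Multiplying each by 5 gives whole numbers: C 5.00, H 11.00
Empirical formula: C5H11
Empirical-formula mass = 71.14 g/mol; 142 ÷ 71.14 ≈ 2, so the molecular formula is C10H22.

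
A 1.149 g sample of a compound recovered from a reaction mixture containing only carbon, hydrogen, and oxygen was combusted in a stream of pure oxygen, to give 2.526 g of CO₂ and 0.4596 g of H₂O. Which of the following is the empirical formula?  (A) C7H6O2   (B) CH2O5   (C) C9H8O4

(C) C9H8O4

mol C = 2.526 g CO₂ ÷ 44.009 g/mol = 0.057397 mol
mol H = 2 × 0.4596 g H₂O ÷ 18.015 g/mol = 0.051024 mol
mass O = 1.149 − (0.68940 + 0.051432) = 0.40817 g → mol O = 0.40817 ÷ 15.999 = 0.025512 mol
Divide by the smallest (0.025512 mol): C 2.250, H 2.000, O 1.000
Multiplying each by 4 gives whole numbers: C 9.00, H 8.00, O 4.00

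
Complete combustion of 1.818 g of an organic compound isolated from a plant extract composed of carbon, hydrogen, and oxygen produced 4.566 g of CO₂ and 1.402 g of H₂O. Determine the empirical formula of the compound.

mol C = 4.566 g CO₂ ÷ 44.009 g/mol = 0.10375 mol
mol H = 2 × 1.402 g H₂O ÷ 18.015 g/mol = 0.15565 mol
mass O = 1.818 − (1.2462 + 0.15689) = 0.41495 g → mol O = 0.41495 ÷ 15.999 = 0.025936 mol
Divide by the smallest (0.025936 mol): C 4.000, H 6.001, O 1.000

C4H6O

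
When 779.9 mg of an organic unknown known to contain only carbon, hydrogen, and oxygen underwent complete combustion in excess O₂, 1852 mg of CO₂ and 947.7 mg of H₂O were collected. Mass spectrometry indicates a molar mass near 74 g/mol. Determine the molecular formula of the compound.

C4H10O

mol C = 1.852 g CO₂ ÷ 44.009 g/mol = 0.042082 mol
mol H = 2 × 0.9477 g H₂O ÷ 18.015 g/mol = 0.10521 mol
mass O = 0.7799 − (0.50545 + 0.10605) = 0.16840 g → mol O = 0.16840 ÷ 15.999 = 0.010525 mol
Divide by the smallest (0.010525 mol): C 3.998, H 9.996, O 1.000
Empirical formula: C4H10O
Empirical-formula mass = 74.12 g/mol; 74 ÷ 74.12 ≈ 1, so the molecular formula is C4H10O.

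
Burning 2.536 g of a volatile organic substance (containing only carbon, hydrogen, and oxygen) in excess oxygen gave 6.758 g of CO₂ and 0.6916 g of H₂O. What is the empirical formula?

mol C = 6.758 g CO₂ ÷ 44.009 g/mol = 0.15356 mol
mol H = 2 × 0.6916 g H₂O ÷ 18.015 g/mol = 0.076780 mol
mass O = 2.536 − (1.8444 + 0.077395) = 0.61420 g → mol O = 0.61420 ÷ 15.999 = 0.038390 mol
Divide by the smallest (0.038390 mol): C 4.000, H 2.000, O 1.000

C4H2O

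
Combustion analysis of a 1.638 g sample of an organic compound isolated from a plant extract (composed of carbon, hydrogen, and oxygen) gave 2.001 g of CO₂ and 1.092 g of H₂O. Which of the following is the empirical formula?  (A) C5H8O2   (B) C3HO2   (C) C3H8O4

mol C = 2.001 g CO₂ ÷ 44.009 g/mol = 0.045468 mol
mol H = 2 × 1.092 g H₂O ÷ 18.015 g/mol = 0.12123 mol
mass O = 1.638 − (0.54612 + 0.12220) = 0.96968 g → mol O = 0.96968 ÷ 15.999 = 0.060609 mol
Divide by the smallest (0.045468 mol): C 1.000, H 2.666, O 1.333
Multiplying each by 3 gives whole numbers: C 3.00, H 8.00, O 4.00

(C) C3H8O4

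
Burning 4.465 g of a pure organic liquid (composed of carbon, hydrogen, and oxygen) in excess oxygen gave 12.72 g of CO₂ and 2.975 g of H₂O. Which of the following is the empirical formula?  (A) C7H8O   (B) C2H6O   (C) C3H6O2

(A) C7H8O

mol C = 12.72 g CO₂ ÷ 44.009 g/mol = 0.28903 mol
mol H = 2 × 2.975 g H₂O ÷ 18.015 g/mol = 0.33028 mol
mass O = 4.465 − (3.4716 + 0.33292) = 0.66052 g → mol O = 0.66052 ÷ 15.999 = 0.041285 mol
Divide by the smallest (0.041285 mol): C 7.001, H 8.000, O 1.000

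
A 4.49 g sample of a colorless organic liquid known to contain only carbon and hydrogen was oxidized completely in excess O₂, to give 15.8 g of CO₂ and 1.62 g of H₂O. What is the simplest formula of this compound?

C2H

mol C = 15.8 g CO₂ ÷ 44.009 g/mol = 0.3590 mol
mol H = 2 × 1.62 g H₂O ÷ 18.015 g/mol = 0.1799 mol
Divide by the smallest (0.1799 mol): C 1.996, H 1.000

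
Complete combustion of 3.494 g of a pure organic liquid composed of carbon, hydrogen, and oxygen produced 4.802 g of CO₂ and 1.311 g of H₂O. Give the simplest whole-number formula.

C6H8O7

mol C = 4.802 g CO₂ ÷ 44.009 g/mol = 0.10911 mol
mol H = 2 × 1.311 g H₂O ÷ 18.015 g/mol = 0.14555 mol
mass O = 3.494 − (1.3106 + 0.14671) = 2.0367 g → mol O = 2.0367 ÷ 15.999 = 0.12730 mol
Divide by the smallest (0.10911 mol): C 1.000, H 1.334, O 1.167
Multiplying each by 6 gives whole numbers: C 6.00, H 8.00, O 7.00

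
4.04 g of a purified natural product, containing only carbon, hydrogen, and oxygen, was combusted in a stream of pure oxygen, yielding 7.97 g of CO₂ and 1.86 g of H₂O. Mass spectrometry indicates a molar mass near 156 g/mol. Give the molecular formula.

C7H8O4

mol C = 7.97 g CO₂ ÷ 44.009 g/mol = 0.1811 mol
mol H = 2 × 1.86 g H₂O ÷ 18.015 g/mol = 0.2065 mol
mass O = 4.04 − (2.175 + 0.2081) = 1.657 g → mol O = 1.657 ÷ 15.999 = 0.1035 mol
Divide by the smallest (0.1035 mol): C 1.749, H 1.994, O 1.000
Multiplying each by 4 gives whole numbers: C 7.00, H 7.98, O 4.00
Empirical formula: C7H8O4
Empirical-formula mass = 156.14 g/mol; 156 ÷ 156.14 ≈ 1, so the molecular formula is C7H8O4.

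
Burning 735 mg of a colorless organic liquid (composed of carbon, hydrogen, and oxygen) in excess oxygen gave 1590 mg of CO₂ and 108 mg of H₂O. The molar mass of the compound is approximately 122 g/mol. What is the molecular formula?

mol C = 1.59 g CO₂ ÷ 44.009 g/mol = 0.03613 mol
mol H = 2 × 0.108 g H₂O ÷ 18.015 g/mol = 0.01199 mol
mass O = 0.735 − (0.4339 + 0.01209) = 0.2890 g → mol O = 0.2890 ÷ 15.999 = 0.01806 mol
Divide by the smallest (0.01199 mol): C 3.013, H 1.000, O 1.506
Multiplying each by 2 gives whole numbers: C 6.03, H 2.00, O 3.01
Empirical formula: C6H2O3
Empirical-formula mass = 122.08 g/mol; 122 ÷ 122.08 ≈ 1, so the molecular formula is C6H2O3.

C6H2O3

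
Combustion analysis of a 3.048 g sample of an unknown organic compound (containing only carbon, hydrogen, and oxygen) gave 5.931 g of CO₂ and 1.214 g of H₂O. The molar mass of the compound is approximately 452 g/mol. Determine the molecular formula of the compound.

mol C = 5.931 g CO₂ ÷ 44.009 g/mol = 0.13477 mol
mol H = 2 × 1.214 g H₂O ÷ 18.015 g/mol = 0.13478 mol
mass O = 3.048 − (1.6187 + 0.13585) = 1.2934 g → mol O = 1.2934 ÷ 15.999 = 0.080846 mol
Divide by the smallest (0.080846 mol): C 1.667, H 1.667, O 1.000
Multiplying each by 3 gives whole numbers: C 5.00, H 5.00, O 3.00
Empirical formula: C5H5O3
Empirical-formula mass = 113.09 g/mol; 452 ÷ 113.09 ≈ 4, so the molecular formula is C20H20O12.

C20H20O12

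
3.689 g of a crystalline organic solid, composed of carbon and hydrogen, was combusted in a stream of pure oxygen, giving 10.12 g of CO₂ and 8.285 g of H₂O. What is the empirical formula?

mol C = 10.12 g CO₂ ÷ 44.009 g/mol = 0.22995 mol
mol H = 2 × 8.285 g H₂O ÷ 18.015 g/mol = 0.91979 mol
Divide by the smallest (0.22995 mol): C 1.000, H 4.000

CH4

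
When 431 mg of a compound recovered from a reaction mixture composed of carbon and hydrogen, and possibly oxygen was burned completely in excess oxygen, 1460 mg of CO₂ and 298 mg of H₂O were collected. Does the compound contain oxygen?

mol C = 1.46 g CO₂ ÷ 44.009 g/mol = 0.03318 mol
mol H = 2 × 0.298 g H₂O ÷ 18.015 g/mol = 0.03308 mol
C and H together account for 0.4318 g — essentially the entire 0.431 g sample — so the compound contains no oxygen.

no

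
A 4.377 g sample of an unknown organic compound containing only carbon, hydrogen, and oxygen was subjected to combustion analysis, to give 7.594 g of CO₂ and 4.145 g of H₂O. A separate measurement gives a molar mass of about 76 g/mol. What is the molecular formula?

C3H8O2

mol C = 7.594 g CO₂ ÷ 44.009 g/mol = 0.17256 mol
mol H = 2 × 4.145 g H₂O ÷ 18.015 g/mol = 0.46017 mol
mass O = 4.377 − (2.0726 + 0.46385) = 1.8406 g → mol O = 1.8406 ÷ 15.999 = 0.11504 mol
Divide by the smallest (0.11504 mol): C 1.500, H 4.000, O 1.000
Multiplying each by 2 gives whole numbers: C 3.00, H 8.00, O 2.00
Empirical formula: C3H8O2
Empirical-formula mass = 76.09 g/mol; 76 ÷ 76.09 ≈ 1, so the molecular formula is C3H8O2.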